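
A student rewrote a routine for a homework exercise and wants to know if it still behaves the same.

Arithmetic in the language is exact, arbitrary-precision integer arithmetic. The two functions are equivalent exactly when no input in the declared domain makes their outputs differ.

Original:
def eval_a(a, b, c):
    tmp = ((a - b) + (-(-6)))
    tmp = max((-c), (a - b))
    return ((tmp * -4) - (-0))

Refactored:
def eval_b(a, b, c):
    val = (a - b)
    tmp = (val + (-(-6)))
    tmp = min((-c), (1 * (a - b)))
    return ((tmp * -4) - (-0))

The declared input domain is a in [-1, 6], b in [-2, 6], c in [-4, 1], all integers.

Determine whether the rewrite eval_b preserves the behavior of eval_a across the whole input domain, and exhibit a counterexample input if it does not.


Evaluate both at a=-1, b=-2, c=-4.
eval_a: tmp := 7 | tmp := 4 | result -16
eval_b: val := 1 | tmp := 7 | tmp := 1 | result -4
-16 and -4 differ, so these are not the same function on this domain.
verdict: not equivalent; witness: a=-1, b=-2, c=-4


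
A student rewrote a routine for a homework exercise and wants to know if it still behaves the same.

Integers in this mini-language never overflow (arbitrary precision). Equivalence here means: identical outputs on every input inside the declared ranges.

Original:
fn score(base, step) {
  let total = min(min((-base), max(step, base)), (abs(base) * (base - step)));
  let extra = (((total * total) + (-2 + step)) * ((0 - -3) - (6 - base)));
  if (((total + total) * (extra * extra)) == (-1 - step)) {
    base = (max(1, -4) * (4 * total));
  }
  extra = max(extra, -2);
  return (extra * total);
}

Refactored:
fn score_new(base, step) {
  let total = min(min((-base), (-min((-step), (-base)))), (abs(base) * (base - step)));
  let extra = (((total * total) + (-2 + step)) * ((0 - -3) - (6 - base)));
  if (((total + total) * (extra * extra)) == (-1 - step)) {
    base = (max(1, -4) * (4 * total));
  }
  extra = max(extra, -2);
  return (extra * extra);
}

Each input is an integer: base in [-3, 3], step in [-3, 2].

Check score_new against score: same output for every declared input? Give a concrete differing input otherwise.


Evaluate both at base=-3, step=-3.
score: total=-3, then extra=-24, then (((total + total) * (extra * extra)) == (-1 - step)) is false, then extra=-2, then returns 6
score_new: total=-3, then extra=-24, then (((total + total) * (extra * extra)) == (-1 - step)) is false, then extra=-2, then returns 4
6 and 4 differ, so these are not the same function on this domain.
verdict: not equivalent; witness: base=-3, step=-3


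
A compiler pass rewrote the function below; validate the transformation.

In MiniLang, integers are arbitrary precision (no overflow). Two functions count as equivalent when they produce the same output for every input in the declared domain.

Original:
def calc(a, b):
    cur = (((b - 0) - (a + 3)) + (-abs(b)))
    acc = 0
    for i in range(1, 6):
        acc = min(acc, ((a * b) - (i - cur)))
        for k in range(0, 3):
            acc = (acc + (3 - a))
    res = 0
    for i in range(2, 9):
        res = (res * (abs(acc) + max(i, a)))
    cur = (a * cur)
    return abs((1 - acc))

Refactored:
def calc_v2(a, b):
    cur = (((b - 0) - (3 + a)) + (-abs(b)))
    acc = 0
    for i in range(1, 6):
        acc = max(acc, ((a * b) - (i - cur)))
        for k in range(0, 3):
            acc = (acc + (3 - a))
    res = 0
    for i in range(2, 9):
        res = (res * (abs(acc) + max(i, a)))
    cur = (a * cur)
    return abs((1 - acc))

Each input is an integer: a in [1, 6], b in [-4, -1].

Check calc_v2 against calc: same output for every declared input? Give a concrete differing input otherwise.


Take a=1, b=-4.
calc: cur = -12; acc = 0; [i=1]; acc = -17; [k=0]; acc = -15; [k=1]; acc = -13; [k=2]; acc = -11; [i=2]; acc = -18; [k=0]; acc = -16; [k=1]; acc = -14; [k=2]; acc = -12; [i=3]; acc = -19; [k=0]; acc = -17; [k=1]; acc = -15; [k=2]; acc = -13; [i=4]; acc = -20; [k=0]; acc = -18; [k=1]; acc = -16; [k=2]; acc = -14; [i=5]; acc = -21; [k=0]; acc = -19; [k=1]; acc = -17; [k=2]; acc = -15; res = 0; [i=2]; res = 0; [i=3]; res = 0; [i=4]; res = 0; [i=5]; res = 0; [i=6]; res = 0; [i=7]; res = 0; [i=8]; res = 0; cur = -12; return 16
calc_v2: cur = -12; acc = 0; [i=1]; acc = 0; [k=0]; acc = 2; [k=1]; acc = 4; [k=2]; acc = 6; [i=2]; acc = 6; [k=0]; acc = 8; [k=1]; acc = 10; [k=2]; acc = 12; [i=3]; acc = 12; [k=0]; acc = 14; [k=1]; acc = 16; [k=2]; acc = 18; [i=4]; acc = 18; [k=0]; acc = 20; [k=1]; acc = 22; [k=2]; acc = 24; [i=5]; acc = 24; [k=0]; acc = 26; [k=1]; acc = 28; [k=2]; acc = 30; res = 0; [i=2]; res = 0; [i=3]; res = 0; [i=4]; res = 0; [i=5]; res = 0; [i=6]; res = 0; [i=7]; res = 0; [i=8]; res = 0; cur = -12; return 29
16 and 29 differ, so these are not the same function on this domain.
verdict: not equivalent; witness: a=1, b=-4


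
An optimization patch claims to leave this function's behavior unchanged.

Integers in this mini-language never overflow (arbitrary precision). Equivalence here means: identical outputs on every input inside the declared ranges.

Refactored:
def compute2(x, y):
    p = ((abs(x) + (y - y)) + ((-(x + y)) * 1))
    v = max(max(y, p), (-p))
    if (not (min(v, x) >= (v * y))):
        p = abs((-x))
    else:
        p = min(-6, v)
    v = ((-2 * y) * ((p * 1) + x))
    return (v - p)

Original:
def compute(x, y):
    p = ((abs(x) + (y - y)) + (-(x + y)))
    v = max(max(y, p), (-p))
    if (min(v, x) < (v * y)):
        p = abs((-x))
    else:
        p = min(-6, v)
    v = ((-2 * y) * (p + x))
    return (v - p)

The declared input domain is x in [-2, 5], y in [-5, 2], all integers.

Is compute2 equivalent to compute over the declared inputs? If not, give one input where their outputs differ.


The two are interchangeable: boolean connective usage differs, plus constant usage differs, plus comparison usage differs, plus arithmetic usage differs, and every declared input agrees.
One worked example (x=4, y=-3) — compute: p=3, then v=3, then (min(v, x) < (v * y)) is false, then p=-6, then v=-12, then returns -6; compute2: p=3, then v=3, then (not (min(v, x) >= (v * y))) is false, then p=-6, then v=-12, then returns -6; agreement on -6.
Sweeping the whole domain (64 inputs) finds no disagreement.
verdict: equivalent


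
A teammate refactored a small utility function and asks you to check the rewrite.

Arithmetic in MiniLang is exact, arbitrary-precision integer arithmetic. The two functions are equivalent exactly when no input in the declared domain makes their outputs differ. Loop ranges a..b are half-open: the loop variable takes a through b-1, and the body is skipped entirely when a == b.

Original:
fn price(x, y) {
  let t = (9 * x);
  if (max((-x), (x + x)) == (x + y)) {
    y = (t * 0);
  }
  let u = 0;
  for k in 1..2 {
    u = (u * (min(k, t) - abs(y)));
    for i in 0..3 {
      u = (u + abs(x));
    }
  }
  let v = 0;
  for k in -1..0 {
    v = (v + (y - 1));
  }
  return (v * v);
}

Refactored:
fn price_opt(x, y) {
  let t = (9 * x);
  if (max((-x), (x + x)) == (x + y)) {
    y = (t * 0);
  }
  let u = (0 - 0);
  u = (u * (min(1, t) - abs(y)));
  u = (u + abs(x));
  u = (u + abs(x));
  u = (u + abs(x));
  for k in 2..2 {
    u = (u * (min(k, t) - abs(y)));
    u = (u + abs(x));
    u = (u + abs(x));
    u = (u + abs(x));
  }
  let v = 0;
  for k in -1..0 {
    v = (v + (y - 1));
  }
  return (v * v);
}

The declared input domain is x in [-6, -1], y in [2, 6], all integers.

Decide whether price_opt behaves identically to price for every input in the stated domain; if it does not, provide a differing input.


Although arithmetic usage differs, and local variable names differ, and loop structure differs, and constant usage differs, and statement counts differ, and min/max/abs usage differs, 30/30 inputs agree.
verdict: equivalent


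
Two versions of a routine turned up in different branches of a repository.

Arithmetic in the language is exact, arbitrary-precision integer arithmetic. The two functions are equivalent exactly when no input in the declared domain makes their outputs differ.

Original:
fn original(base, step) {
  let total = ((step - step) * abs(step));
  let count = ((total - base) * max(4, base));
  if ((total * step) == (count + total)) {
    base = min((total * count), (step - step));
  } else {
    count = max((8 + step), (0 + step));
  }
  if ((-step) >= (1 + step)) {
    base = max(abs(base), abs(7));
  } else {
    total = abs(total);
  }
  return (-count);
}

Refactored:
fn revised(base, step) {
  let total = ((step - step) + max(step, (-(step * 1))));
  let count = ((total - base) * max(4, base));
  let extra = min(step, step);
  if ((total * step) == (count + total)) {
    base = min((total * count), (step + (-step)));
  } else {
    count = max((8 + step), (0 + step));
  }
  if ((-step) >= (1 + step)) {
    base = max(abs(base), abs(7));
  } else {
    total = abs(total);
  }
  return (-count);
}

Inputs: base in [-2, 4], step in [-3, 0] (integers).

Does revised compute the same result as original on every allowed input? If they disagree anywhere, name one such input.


The rewrite breaks on base=0, step=-3, where the results are 0 and -5.
original: total = 0; count = 0; ((total * step) == (count + total)) -> true; base = 0; ((-step) >= (1 + step)) -> true; base = 7; return 0
revised: total = 3; count = 12; extra = -3; ((total * step) == (count + total)) -> false; count = 5; ((-step) >= (1 + step)) -> true; base = 7; return -5
verdict: not equivalent; witness: base=0, step=-3


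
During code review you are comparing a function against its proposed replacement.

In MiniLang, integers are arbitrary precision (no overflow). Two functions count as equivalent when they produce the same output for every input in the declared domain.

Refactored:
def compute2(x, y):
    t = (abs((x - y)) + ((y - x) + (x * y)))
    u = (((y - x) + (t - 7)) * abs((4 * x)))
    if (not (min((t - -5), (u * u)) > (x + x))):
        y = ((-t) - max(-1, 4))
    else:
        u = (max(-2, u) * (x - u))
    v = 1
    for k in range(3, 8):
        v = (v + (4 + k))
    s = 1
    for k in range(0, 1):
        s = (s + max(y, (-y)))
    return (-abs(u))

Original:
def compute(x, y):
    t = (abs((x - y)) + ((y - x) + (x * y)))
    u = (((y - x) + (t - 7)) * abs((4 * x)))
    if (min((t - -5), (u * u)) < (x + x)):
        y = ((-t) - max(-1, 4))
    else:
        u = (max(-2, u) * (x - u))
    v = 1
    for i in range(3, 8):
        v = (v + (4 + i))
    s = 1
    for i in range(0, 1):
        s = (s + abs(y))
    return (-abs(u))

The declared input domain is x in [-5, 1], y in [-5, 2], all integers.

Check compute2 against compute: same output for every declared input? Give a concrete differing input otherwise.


Run the pair on x=1, y=-3.
compute: t becomes -3; next u becomes -56; next (min((t - -5), (u * u)) < (x + x)) evaluates to false; next u becomes -114; next v becomes 1; next at i=3:; next v becomes 8; next at i=4:; next v becomes 16; next at i=5:; next v becomes 25; next at i=6:; next v becomes 35; next at i=7:; next v becomes 46; next s becomes 1; next at i=0:; next s becomes 4; next final value -114
compute2: t becomes -3; next u becomes -56; next (not (min((t - -5), (u * u)) > (x + x))) evaluates to true; next y becomes -1; next v becomes 1; next at k=3:; next v becomes 8; next at k=4:; next v becomes 16; next at k=5:; next v becomes 25; next at k=6:; next v becomes 35; next at k=7:; next v becomes 46; next s becomes 1; next at k=0:; next s becomes 2; next final value -56
-114 != -56, so the rewrite changes behavior.
verdict: not equivalent; witness: x=1, y=-3


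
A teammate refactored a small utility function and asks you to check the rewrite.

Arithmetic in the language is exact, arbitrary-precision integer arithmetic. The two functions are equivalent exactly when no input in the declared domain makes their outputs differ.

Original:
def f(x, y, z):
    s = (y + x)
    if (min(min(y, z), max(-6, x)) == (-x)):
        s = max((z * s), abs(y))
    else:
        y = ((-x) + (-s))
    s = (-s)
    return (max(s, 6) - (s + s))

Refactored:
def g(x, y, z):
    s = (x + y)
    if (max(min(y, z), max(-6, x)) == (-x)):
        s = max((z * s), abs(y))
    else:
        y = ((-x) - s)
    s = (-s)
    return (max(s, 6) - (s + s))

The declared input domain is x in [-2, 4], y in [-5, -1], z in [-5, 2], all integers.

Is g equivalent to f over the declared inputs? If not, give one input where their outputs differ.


Input x=0, y=-5, z=-5: -4 from f versus 56 from g.
verdict: not equivalent; witness: x=0, y=-5, z=-5


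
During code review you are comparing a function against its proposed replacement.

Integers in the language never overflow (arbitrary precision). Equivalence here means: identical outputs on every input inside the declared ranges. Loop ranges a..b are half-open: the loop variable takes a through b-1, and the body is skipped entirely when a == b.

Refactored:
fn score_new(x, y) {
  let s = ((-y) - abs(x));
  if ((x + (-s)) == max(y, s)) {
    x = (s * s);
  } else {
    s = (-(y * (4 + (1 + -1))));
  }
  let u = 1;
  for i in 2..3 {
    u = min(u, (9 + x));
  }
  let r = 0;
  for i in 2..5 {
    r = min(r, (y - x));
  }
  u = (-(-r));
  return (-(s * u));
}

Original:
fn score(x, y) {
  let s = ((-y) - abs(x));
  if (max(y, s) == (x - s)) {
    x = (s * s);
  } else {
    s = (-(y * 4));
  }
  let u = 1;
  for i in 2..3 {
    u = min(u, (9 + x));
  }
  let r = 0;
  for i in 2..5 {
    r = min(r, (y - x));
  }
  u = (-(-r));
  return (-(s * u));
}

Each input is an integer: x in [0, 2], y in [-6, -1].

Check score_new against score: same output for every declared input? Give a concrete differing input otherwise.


This is a faithful refactor — constant usage differs, plus arithmetic usage differs, but the computed results match everywhere.
Tracing x=0, y=-6: score: s=6, then (max(y, s) == (x - s)) is false, then s=24, then u=1, then (i=2), then u=1, then r=0, then (i=2), then r=-6, then (i=3), then r=-6, then (i=4), then r=-6, then u=-6, then returns 144 | score_new: s=6, then ((x + (-s)) == max(y, s)) is false, then s=24, then u=1, then (i=2), then u=1, then r=0, then (i=2), then r=-6, then (i=3), then r=-6, then (i=4), then r=-6, then u=-6, then returns 144 — matching result 144.
An exhaustive pass over the 18 declared inputs shows identical outputs.
verdict: equivalent


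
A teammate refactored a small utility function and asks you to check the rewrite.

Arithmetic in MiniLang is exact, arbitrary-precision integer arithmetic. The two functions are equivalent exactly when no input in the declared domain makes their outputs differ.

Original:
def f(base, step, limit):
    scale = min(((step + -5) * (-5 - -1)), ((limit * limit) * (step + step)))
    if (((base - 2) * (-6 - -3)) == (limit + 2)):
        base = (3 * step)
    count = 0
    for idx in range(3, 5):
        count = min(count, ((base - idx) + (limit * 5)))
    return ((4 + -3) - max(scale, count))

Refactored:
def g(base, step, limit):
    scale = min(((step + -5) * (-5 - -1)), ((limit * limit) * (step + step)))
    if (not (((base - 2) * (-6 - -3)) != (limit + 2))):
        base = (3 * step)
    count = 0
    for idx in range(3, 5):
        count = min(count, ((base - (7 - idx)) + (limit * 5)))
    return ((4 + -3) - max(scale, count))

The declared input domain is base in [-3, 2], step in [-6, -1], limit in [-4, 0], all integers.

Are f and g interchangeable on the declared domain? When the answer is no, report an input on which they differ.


Side by side, the visible changes include: arithmetic usage differs, comparison usage differs, boolean connective usage differs, constant usage differs.
One worked example (base=1, step=-5, limit=-3) — f: scale = -90; (((base - 2) * (-6 - -3)) == (limit + 2)) -> false; count = 0; [idx=3]; count = -17; [idx=4]; count = -18; return 19; g: scale = -90; (not (((base - 2) * (-6 - -3)) != (limit + 2))) -> false; count = 0; [idx=3]; count = -18; [idx=4]; count = -18; return 19; agreement on 19.
Sweeping the whole domain (180 inputs) finds no disagreement.
verdict: equivalent


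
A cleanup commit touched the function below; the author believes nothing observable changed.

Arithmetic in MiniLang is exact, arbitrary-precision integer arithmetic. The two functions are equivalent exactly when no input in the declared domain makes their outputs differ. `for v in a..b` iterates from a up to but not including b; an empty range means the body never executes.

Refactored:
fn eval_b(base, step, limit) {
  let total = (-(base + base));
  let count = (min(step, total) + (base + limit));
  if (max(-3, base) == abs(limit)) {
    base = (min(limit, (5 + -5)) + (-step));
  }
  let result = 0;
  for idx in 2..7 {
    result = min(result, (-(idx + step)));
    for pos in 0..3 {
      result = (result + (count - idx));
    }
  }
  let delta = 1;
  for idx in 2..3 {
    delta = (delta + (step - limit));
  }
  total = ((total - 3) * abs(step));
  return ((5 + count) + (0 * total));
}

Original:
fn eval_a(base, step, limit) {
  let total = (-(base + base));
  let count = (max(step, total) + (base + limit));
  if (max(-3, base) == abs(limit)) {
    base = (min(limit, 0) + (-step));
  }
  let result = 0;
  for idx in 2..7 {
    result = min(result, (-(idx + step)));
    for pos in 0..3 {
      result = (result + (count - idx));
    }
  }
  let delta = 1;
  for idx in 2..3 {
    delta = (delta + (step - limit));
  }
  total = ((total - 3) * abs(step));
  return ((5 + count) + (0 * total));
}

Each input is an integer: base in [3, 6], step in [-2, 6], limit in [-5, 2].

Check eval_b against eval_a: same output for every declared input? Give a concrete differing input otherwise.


Run the pair on base=3, step=-2, limit=-5.
eval_a: total becomes -6; next count becomes -4; next (max(-3, base) == abs(limit)) evaluates to false; next result becomes 0; next at idx=2:; next result becomes 0; next at pos=0:; next result becomes -6; next at pos=1:; next result becomes -12; next at pos=2:; next result becomes -18; next at idx=3:; next result becomes -18; next at pos=0:; next result becomes -25; next at pos=1:; next result becomes -32; next at pos=2:; next result becomes -39; next at idx=4:; next result becomes -39; next at pos=0:; next result becomes -47; next at pos=1:; next result becomes -55; next at pos=2:; next result becomes -63; next at idx=5:; next result becomes -63; next at pos=0:; next result becomes -72; next at pos=1:; next result becomes -81; next at pos=2:; next result becomes -90; next at idx=6:; next result becomes -90; next at pos=0:; next result becomes -100; next at pos=1:; next result becomes -110; next at pos=2:; next result becomes -120; next delta becomes 1; next at idx=2:; next delta becomes 4; next total becomes -18; next final value 1
eval_b: total becomes -6; next count becomes -8; next (max(-3, base) == abs(limit)) evaluates to false; next result becomes 0; next at idx=2:; next result becomes 0; next at pos=0:; next result becomes -10; next at pos=1:; next result becomes -20; next at pos=2:; next result becomes -30; next at idx=3:; next result becomes -30; next at pos=0:; next result becomes -41; next at pos=1:; next result becomes -52; next at pos=2:; next result becomes -63; next at idx=4:; next result becomes -63; next at pos=0:; next result becomes -75; next at pos=1:; next result becomes -87; next at pos=2:; next result becomes -99; next at idx=5:; next result becomes -99; next at pos=0:; next result becomes -112; next at pos=1:; next result becomes -125; next at pos=2:; next result becomes -138; next at idx=6:; next result becomes -138; next at pos=0:; next result becomes -152; next at pos=1:; next result becomes -166; next at pos=2:; next result becomes -180; next delta becomes 1; next at idx=2:; next delta becomes 4; next total becomes -18; next final value -3
1 != -3, so the rewrite changes behavior.
verdict: not equivalent; witness: base=3, step=-2, limit=-5


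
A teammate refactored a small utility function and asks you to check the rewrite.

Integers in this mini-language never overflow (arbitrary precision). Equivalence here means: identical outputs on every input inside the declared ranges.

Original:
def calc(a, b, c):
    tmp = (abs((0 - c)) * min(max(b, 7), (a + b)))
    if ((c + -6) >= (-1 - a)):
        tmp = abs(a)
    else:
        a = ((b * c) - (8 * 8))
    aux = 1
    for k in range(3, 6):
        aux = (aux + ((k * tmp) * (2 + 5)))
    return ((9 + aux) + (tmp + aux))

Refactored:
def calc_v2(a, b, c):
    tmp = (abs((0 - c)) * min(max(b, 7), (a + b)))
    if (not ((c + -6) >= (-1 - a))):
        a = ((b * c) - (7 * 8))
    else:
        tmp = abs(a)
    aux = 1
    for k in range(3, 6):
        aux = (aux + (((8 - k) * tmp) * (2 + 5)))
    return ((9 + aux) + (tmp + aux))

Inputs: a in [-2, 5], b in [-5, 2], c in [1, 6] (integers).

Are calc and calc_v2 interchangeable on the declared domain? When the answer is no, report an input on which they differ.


The edit looks behavioral (`8` became `7`), but over these ranges it never changes the outcome.
As a probe, take a=-1, b=-5, c=6: calc runs tmp becomes -36; next ((c + -6) >= (-1 - a)) evaluates to true; next tmp becomes 1; next aux becomes 1; next at k=3:; next aux becomes 22; next at k=4:; next aux becomes 50; next at k=5:; next aux becomes 85; next final value 180; calc_v2 runs tmp becomes -36; next (not ((c + -6) >= (-1 - a))) evaluates to false; next tmp becomes 1; next aux becomes 1; next at k=3:; next aux becomes 36; next at k=4:; next aux becomes 64; next at k=5:; next aux becomes 85; next final value 180; both end at 180.
Checked all 384 inputs in the declared domain: the outputs agree on every one.
verdict: equivalent


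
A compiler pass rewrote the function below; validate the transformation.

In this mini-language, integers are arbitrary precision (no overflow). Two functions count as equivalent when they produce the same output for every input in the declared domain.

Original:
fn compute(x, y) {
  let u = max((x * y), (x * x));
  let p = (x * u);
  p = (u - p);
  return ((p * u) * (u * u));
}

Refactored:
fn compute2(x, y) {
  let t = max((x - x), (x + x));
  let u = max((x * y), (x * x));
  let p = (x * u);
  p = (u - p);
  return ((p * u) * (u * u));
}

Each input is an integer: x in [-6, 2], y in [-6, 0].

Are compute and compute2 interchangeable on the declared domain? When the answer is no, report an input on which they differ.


Behavior is preserved: although statement counts differ, arithmetic usage differs, min/max/abs usage differs, local variable names differ, the outputs never diverge.
One worked example (x=2, y=-6) — compute: u=4, then p=8, then p=-4, then returns -256; compute2: t=4, then u=4, then p=8, then p=-4, then returns -256; agreement on -256.
Across all 63 domain points the two functions coincide.
verdict: equivalent


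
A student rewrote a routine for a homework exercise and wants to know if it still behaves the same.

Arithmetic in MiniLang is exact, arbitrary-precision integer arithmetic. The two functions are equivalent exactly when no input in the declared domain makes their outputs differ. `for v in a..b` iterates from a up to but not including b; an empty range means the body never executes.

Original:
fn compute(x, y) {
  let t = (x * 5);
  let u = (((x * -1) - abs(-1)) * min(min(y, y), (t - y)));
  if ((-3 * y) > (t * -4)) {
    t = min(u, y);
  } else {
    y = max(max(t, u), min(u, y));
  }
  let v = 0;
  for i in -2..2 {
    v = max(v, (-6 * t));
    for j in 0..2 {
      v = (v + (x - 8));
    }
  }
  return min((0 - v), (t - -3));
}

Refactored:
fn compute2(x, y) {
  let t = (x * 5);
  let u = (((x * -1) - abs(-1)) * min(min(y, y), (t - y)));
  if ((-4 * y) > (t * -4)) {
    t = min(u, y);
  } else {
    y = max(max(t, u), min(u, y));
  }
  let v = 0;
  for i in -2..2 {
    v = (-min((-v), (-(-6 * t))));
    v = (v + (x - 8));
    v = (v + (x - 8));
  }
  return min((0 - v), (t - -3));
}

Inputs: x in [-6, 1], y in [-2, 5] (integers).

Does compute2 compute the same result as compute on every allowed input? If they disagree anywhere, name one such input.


There is a counterexample at x=1, y=5: 3 on one side, 8 on the other.
compute: t = 5; u = 0; ((-3 * y) > (t * -4)) -> true; t = 0; v = 0; [i=-2]; v = 0; [j=0]; v = -7; [j=1]; v = -14; [i=-1]; v = 0; [j=0]; v = -7; [j=1]; v = -14; [i=0]; v = 0; [j=0]; v = -7; [j=1]; v = -14; [i=1]; v = 0; [j=0]; v = -7; [j=1]; v = -14; return 3
compute2: t = 5; u = 0; ((-4 * y) > (t * -4)) -> false; y = 5; v = 0; [i=-2]; v = 0; v = -7; v = -14; [i=-1]; v = -14; v = -21; v = -28; [i=0]; v = -28; v = -35; v = -42; [i=1]; v = -30; v = -37; v = -44; return 8
verdict: not equivalent; witness: x=1, y=5


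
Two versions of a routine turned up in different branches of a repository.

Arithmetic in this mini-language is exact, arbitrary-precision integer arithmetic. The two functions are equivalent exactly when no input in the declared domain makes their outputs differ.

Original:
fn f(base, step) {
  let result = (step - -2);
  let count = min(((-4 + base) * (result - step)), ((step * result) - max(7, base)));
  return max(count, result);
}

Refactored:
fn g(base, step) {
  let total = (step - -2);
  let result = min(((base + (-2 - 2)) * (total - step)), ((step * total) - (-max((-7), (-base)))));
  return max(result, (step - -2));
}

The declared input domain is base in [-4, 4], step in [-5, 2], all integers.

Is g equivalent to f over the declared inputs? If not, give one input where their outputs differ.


The suspicious-looking change has no observable effect anywhere in the declared ranges; all 72 inputs agree.
verdict: equivalent


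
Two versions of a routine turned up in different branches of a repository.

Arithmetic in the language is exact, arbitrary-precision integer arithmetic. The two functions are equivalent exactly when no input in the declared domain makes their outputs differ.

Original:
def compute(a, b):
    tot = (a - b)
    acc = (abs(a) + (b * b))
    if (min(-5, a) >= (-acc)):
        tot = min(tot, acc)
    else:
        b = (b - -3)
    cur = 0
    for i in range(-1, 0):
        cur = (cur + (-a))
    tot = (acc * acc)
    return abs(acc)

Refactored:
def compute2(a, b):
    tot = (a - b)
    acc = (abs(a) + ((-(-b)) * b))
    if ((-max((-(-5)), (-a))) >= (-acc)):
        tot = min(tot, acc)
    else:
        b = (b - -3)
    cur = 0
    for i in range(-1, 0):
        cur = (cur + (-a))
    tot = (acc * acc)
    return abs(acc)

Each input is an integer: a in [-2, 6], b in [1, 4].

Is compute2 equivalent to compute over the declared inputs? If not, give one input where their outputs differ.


Although min/max/abs usage differs, 36/36 inputs agree.
verdict: equivalent


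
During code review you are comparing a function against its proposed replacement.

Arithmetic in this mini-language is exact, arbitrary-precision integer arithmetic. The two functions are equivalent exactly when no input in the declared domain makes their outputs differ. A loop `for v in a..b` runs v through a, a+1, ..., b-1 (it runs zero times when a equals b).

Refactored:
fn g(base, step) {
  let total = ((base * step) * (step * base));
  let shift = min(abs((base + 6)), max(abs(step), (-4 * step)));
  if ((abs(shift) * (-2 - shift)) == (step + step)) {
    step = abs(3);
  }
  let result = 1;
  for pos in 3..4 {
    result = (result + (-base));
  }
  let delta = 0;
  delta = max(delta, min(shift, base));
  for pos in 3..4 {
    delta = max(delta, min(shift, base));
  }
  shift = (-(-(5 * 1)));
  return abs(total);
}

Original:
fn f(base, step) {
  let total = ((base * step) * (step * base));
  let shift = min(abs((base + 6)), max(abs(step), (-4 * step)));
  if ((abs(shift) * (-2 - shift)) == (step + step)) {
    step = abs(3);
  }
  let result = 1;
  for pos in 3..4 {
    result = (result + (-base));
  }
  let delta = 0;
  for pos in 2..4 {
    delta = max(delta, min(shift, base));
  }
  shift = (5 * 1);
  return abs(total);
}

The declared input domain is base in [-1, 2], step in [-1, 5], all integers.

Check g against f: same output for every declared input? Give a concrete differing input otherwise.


Behavior is preserved: although min/max/abs usage differs, statement counts differ, loop structure differs, the outputs never diverge.
As a probe, take base=1, step=0: f runs total = 0; shift = 0; ((abs(shift) * (-2 - shift)) == (step + step)) -> true; step = 3; result = 1; [pos=3]; result = 0; delta = 0; [pos=2]; delta = 0; [pos=3]; delta = 0; shift = 5; return 0; g runs total = 0; shift = 0; ((abs(shift) * (-2 - shift)) == (step + step)) -> true; step = 3; result = 1; [pos=3]; result = 0; delta = 0; delta = 0; [pos=3]; delta = 0; shift = 5; return 0; both end at 0.
Checked all 28 inputs in the declared domain: the outputs agree on every one.
verdict: equivalent


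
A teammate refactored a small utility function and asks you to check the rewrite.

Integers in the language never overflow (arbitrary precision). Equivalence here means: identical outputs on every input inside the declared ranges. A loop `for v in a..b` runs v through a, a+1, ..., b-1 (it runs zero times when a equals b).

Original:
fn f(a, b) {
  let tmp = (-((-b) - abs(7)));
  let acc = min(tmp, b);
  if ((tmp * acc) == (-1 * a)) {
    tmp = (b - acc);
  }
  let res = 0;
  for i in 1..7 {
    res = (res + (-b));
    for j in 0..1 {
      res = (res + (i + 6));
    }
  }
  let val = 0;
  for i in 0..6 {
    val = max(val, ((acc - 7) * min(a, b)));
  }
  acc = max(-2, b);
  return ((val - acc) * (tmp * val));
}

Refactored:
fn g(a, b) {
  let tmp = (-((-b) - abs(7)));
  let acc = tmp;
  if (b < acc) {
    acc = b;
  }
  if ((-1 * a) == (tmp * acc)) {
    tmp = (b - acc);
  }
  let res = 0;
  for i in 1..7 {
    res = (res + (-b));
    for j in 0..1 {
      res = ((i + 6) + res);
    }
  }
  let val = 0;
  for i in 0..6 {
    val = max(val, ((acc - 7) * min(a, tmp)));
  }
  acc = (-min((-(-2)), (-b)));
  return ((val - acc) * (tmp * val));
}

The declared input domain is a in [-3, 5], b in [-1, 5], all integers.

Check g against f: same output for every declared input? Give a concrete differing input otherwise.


Consider the input a=0, b=-1.
f: tmp becomes 6; next acc becomes -1; next ((tmp * acc) == (-1 * a)) evaluates to false; next res becomes 0; next at i=1:; next res becomes 1; next at j=0:; next res becomes 8; next at i=2:; next res becomes 9; next at j=0:; next res becomes 17; next at i=3:; next res becomes 18; next at j=0:; next res becomes 27; next at i=4:; next res becomes 28; next at j=0:; next res becomes 38; next at i=5:; next res becomes 39; next at j=0:; next res becomes 50; next at i=6:; next res becomes 51; next at j=0:; next res becomes 63; next val becomes 0; next at i=0:; next val becomes 8; next at i=1:; next val becomes 8; next at i=2:; next val becomes 8; next at i=3:; next val becomes 8; next at i=4:; next val becomes 8; next at i=5:; next val becomes 8; next acc becomes -1; next final value 432
g: tmp becomes 6; next acc becomes 6; next (b < acc) evaluates to true; next acc becomes -1; next ((-1 * a) == (tmp * acc)) evaluates to false; next res becomes 0; next at i=1:; next res becomes 1; next at j=0:; next res becomes 8; next at i=2:; next res becomes 9; next at j=0:; next res becomes 17; next at i=3:; next res becomes 18; next at j=0:; next res becomes 27; next at i=4:; next res becomes 28; next at j=0:; next res becomes 38; next at i=5:; next res becomes 39; next at j=0:; next res becomes 50; next at i=6:; next res becomes 51; next at j=0:; next res becomes 63; next val becomes 0; next at i=0:; next val becomes 0; next at i=1:; next val becomes 0; next at i=2:; next val becomes 0; next at i=3:; next val becomes 0; next at i=4:; next val becomes 0; next at i=5:; next val becomes 0; next acc becomes -1; next final value 0
432 vs 0 — the two versions disagree here.
verdict: not equivalent; witness: a=0, b=-1


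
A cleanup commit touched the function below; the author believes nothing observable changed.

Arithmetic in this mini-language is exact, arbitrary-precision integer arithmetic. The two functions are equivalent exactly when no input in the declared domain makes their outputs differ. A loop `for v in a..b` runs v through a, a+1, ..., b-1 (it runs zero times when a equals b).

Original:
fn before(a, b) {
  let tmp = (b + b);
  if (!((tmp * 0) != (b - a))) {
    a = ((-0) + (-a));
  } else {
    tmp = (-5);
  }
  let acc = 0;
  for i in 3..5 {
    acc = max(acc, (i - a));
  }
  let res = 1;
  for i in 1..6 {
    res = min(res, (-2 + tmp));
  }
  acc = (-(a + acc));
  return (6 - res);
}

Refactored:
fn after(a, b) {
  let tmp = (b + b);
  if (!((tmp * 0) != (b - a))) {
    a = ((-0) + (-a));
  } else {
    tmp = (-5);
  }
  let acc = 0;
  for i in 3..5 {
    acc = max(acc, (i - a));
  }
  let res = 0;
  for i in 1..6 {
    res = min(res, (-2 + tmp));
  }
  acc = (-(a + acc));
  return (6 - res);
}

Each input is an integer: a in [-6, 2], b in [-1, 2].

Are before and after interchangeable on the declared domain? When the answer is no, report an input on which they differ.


The rewrite breaks on a=2, b=2, where the results are 5 and 6.
before: tmp=4, then (!((tmp * 0) != (b - a))) is true, then a=-2, then acc=0, then (i=3), then acc=5, then (i=4), then acc=6, then res=1, then (i=1), then res=1, then (i=2), then res=1, then (i=3), then res=1, then (i=4), then res=1, then (i=5), then res=1, then acc=-4, then returns 5
after: tmp=4, then (!((tmp * 0) != (b - a))) is true, then a=-2, then acc=0, then (i=3), then acc=5, then (i=4), then acc=6, then res=0, then (i=1), then res=0, then (i=2), then res=0, then (i=3), then res=0, then (i=4), then res=0, then (i=5), then res=0, then acc=-4, then returns 6
verdict: not equivalent; witness: a=2, b=2


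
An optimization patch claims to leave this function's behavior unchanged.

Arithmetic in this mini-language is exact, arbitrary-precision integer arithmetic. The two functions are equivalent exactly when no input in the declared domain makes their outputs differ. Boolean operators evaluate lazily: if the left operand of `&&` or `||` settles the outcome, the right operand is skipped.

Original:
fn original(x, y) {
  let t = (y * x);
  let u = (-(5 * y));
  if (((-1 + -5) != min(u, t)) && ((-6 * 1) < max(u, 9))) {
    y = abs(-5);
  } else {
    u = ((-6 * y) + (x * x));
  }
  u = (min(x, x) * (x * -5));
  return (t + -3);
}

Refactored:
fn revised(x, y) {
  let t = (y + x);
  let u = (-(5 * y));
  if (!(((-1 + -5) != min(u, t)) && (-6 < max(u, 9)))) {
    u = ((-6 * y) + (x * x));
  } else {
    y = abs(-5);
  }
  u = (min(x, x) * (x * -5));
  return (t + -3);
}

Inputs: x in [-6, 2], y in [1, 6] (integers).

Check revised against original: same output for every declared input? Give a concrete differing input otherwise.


On input x=-6, y=1, original returns -9 while revised returns -8.
verdict: not equivalent; witness: x=-6, y=1


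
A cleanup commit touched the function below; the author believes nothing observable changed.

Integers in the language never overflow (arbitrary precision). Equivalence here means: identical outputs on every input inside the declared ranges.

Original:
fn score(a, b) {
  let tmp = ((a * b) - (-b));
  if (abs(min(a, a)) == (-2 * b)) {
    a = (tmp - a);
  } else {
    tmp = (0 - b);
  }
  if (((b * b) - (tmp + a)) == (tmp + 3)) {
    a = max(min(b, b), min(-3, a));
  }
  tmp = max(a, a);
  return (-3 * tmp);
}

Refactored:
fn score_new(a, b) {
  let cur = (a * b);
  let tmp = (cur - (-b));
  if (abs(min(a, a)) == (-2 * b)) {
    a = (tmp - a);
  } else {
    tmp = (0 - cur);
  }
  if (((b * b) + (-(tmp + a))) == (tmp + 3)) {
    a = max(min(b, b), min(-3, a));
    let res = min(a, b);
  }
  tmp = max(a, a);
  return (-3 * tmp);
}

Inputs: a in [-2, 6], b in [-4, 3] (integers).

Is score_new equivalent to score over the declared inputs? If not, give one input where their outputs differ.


There is a counterexample at a=0, b=-3: 9 on one side, 0 on the other.
score: tmp becomes -3; next (abs(min(a, a)) == (-2 * b)) evaluates to false; next tmp becomes 3; next (((b * b) - (tmp + a)) == (tmp + 3)) evaluates to true; next a becomes -3; next tmp becomes -3; next final value 9
score_new: cur becomes 0; next tmp becomes -3; next (abs(min(a, a)) == (-2 * b)) evaluates to false; next tmp becomes 0; next (((b * b) + (-(tmp + a))) == (tmp + 3)) evaluates to false; next tmp becomes 0; next final value 0
verdict: not equivalent; witness: a=0, b=-3


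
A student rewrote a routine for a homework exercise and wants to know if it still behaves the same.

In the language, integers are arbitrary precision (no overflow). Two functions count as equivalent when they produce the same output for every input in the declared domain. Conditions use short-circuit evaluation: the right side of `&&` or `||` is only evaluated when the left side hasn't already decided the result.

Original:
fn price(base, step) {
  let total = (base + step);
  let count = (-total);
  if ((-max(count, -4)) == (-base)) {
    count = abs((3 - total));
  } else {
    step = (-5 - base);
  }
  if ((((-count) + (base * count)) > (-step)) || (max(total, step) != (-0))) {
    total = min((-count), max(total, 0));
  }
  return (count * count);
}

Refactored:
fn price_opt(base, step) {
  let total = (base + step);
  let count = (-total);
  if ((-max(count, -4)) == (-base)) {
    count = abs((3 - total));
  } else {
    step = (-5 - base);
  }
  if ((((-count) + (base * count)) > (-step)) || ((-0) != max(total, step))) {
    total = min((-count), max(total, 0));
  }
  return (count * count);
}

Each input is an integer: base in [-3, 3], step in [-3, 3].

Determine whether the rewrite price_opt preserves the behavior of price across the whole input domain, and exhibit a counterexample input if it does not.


Comparing the listings, the differences include: same computation, different form.
As a probe, take base=2, step=-3: price runs total=-1, then count=1, then ((-max(count, -4)) == (-base)) is false, then step=-7, then ((((-count) + (base * count)) > (-step)) || (max(total, step) != (-0))) is true, then total=-1, then returns 1; price_opt runs total=-1, then count=1, then ((-max(count, -4)) == (-base)) is false, then step=-7, then ((((-count) + (base * count)) > (-step)) || ((-0) != max(total, step))) is true, then total=-1, then returns 1; both end at 1.
Every one of the 49 inputs gives matching results.
verdict: equivalent


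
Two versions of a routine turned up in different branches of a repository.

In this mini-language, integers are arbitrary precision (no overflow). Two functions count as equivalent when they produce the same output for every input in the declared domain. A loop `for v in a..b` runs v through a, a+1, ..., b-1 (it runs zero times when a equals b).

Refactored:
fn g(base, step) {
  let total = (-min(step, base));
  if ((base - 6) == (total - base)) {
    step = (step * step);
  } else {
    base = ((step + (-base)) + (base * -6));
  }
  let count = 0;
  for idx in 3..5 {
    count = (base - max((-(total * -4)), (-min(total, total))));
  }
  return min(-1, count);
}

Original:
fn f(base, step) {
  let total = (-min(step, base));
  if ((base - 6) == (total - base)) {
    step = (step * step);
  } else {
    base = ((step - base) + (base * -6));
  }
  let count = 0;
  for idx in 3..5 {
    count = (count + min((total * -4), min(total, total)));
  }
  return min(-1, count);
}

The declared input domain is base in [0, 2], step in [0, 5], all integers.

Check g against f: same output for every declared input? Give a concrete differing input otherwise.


Not equivalent: base=1, step=0 separates them (-1 vs -7).
f: total=0, then ((base - 6) == (total - base)) is false, then base=-7, then count=0, then (idx=3), then count=0, then (idx=4), then count=0, then returns -1
g: total=0, then ((base - 6) == (total - base)) is false, then base=-7, then count=0, then (idx=3), then count=-7, then (idx=4), then count=-7, then returns -7
verdict: not equivalent; witness: base=1, step=0


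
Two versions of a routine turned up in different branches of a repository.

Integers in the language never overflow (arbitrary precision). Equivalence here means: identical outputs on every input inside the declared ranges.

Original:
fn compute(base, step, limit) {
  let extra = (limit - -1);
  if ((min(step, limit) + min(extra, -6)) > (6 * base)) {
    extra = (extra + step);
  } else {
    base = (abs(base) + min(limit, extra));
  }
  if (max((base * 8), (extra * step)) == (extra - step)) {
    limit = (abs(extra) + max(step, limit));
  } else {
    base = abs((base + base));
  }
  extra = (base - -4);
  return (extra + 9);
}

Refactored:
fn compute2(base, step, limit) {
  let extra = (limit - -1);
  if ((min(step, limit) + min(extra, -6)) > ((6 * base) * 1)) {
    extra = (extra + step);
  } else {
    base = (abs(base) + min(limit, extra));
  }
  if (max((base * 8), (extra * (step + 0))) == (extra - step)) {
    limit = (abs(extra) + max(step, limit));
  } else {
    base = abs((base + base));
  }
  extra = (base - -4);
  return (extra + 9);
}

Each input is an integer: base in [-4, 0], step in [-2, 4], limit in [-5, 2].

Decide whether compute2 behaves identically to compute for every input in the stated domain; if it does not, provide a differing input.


Reading the diff, among the changes: arithmetic usage differs; and constant usage differs.
One worked example (base=0, step=3, limit=-1) — compute: extra := 0 | ((min(step, limit) + min(extra, -6)) > (6 * base)): false | base := -1 | (max((base * 8), (extra * step)) == (extra - step)): false | base := 2 | extra := 6 | result 15; compute2: extra := 0 | ((min(step, limit) + min(extra, -6)) > ((6 * base) * 1)): false | base := -1 | (max((base * 8), (extra * (step + 0))) == (extra - step)): false | base := 2 | extra := 6 | result 15; agreement on 15.
Sweeping the whole domain (280 inputs) finds no disagreement.
verdict: equivalent
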